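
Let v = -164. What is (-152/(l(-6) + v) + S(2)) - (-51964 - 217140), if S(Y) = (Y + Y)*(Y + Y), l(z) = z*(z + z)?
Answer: 6189798/23 ≈ 2.6912e+5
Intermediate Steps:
l(z) = 2*z² (l(z) = z*(2*z) = 2*z²)
S(Y) = 4*Y² (S(Y) = (2*Y)*(2*Y) = 4*Y²)
(-152/(l(-6) + v) + S(2)) - (-51964 - 217140) = (-152/(2*(-6)² - 164) + 4*2²) - (-51964 - 217140) = (-152/(2*36 - 164) + 4*4) - 1*(-269104) = (-152/(72 - 164) + 16) + 269104 = (-152/(-92) + 16) + 269104 = (-1/92*(-152) + 16) + 269104 = (38/23 + 16) + 269104 = 406/23 + 269104 = 6189798/23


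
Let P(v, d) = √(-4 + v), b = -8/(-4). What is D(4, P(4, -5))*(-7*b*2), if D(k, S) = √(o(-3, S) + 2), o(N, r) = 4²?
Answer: -84*√2 ≈ -118.79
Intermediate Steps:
b = 2 (b = -8*(-¼) = 2)
o(N, r) = 16
D(k, S) = 3*√2 (D(k, S) = √(16 + 2) = √18 = 3*√2)
D(4, P(4, -5))*(-7*b*2) = (3*√2)*(-7*2*2) = (3*√2)*(-14*2) = (3*√2)*(-28) = -84*√2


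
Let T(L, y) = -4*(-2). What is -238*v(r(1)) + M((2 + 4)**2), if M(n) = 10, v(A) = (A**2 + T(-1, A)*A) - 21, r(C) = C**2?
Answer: 2866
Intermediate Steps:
T(L, y) = 8
v(A) = -21 + A**2 + 8*A (v(A) = (A**2 + 8*A) - 21 = -21 + A**2 + 8*A)
-238*v(r(1)) + M((2 + 4)**2) = -238*(-21 + (1**2)**2 + 8*1**2) + 10 = -238*(-21 + 1**2 + 8*1) + 10 = -238*(-21 + 1 + 8) + 10 = -238*(-12) + 10 = 2856 + 10 = 2866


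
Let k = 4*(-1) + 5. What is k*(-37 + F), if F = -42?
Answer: -79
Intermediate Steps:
k = 1 (k = -4 + 5 = 1)
k*(-37 + F) = 1*(-37 - 42) = 1*(-79) = -79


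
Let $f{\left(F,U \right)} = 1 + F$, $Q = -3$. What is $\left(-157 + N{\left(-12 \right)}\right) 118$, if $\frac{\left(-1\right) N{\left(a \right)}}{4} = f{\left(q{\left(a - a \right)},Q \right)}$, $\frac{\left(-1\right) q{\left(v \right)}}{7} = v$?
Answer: $-18998$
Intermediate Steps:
$q{\left(v \right)} = - 7 v$
$N{\left(a \right)} = -4$ ($N{\left(a \right)} = - 4 \left(1 - 7 \left(a - a\right)\right) = - 4 \left(1 - 0\right) = - 4 \left(1 + 0\right) = \left(-4\right) 1 = -4$)
$\left(-157 + N{\left(-12 \right)}\right) 118 = \left(-157 - 4\right) 118 = \left(-161\right) 118 = -18998$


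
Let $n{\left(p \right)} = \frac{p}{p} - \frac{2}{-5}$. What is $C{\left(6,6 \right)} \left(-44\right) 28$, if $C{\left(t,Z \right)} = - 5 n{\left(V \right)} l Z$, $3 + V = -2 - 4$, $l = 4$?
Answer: $206976$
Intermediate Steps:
$V = -9$ ($V = -3 - 6 = -9$)
$n{\left(p \right)} = \frac{7}{5}$ ($n{\left(p \right)} = 1 - - \frac{2}{5} = 1 + \frac{2}{5} = \frac{7}{5}$)
$C{\left(t,Z \right)} = - 28 Z$ ($C{\left(t,Z \right)} = \left(-5\right) \frac{7}{5} \cdot 4 Z = - 7 \cdot 4 Z = - 28 Z$)
$C{\left(6,6 \right)} \left(-44\right) 28 = \left(-28\right) 6 \left(-44\right) 28 = \left(-168\right) \left(-44\right) 28 = 7392 \cdot 28 = 206976$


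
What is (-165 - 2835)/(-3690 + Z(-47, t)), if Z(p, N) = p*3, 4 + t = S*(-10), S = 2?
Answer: 1000/1277 ≈ 0.78308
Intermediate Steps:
t = -24 (t = -4 + 2*(-10) = -4 - 20 = -24)
Z(p, N) = 3*p
(-165 - 2835)/(-3690 + Z(-47, t)) = (-165 - 2835)/(-3690 + 3*(-47)) = -3000/(-3690 - 141) = -3000/(-3831) = -3000*(-1/3831) = 1000/1277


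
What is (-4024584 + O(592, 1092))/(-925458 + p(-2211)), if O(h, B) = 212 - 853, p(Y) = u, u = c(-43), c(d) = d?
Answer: 4025225/925501 ≈ 4.3492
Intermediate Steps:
u = -43
p(Y) = -43
O(h, B) = -641
(-4024584 + O(592, 1092))/(-925458 + p(-2211)) = (-4024584 - 641)/(-925458 - 43) = -4025225/(-925501) = -4025225*(-1/925501) = 4025225/925501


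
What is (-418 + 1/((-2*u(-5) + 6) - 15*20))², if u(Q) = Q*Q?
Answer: 20676426849/118336 ≈ 1.7473e+5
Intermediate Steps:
u(Q) = Q²
(-418 + 1/((-2*u(-5) + 6) - 15*20))² = (-418 + 1/((-2*(-5)² + 6) - 15*20))² = (-418 + 1/((-2*25 + 6) - 300))² = (-418 + 1/((-50 + 6) - 300))² = (-418 + 1/(-44 - 300))² = (-418 + 1/(-344))² = (-418 - 1/344)² = (-143793/344)² = 20676426849/118336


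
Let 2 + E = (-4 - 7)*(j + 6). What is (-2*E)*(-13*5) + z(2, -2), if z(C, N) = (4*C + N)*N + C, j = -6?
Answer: -270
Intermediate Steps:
z(C, N) = C + N*(N + 4*C) (z(C, N) = (N + 4*C)*N + C = N*(N + 4*C) + C = C + N*(N + 4*C))
E = -2 (E = -2 + (-4 - 7)*(-6 + 6) = -2 - 11*0 = -2 + 0 = -2)
(-2*E)*(-13*5) + z(2, -2) = (-2*(-2))*(-13*5) + (2 + (-2)² + 4*2*(-2)) = 4*(-65) + (2 + 4 - 16) = -260 - 10 = -270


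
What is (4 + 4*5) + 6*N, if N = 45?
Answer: 294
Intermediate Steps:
(4 + 4*5) + 6*N = (4 + 4*5) + 6*45 = (4 + 20) + 270 = 24 + 270 = 294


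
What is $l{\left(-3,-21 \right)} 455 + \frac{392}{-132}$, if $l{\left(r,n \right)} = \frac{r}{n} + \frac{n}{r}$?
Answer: $\frac{107152}{33} \approx 3247.0$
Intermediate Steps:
$l{\left(r,n \right)} = \frac{n}{r} + \frac{r}{n}$
$l{\left(-3,-21 \right)} 455 + \frac{392}{-132} = \left(- \frac{21}{-3} - \frac{3}{-21}\right) 455 + \frac{392}{-132} = \left(\left(-21\right) \left(- \frac{1}{3}\right) - - \frac{1}{7}\right) 455 + 392 \left(- \frac{1}{132}\right) = \left(7 + \frac{1}{7}\right) 455 - \frac{98}{33} = \frac{50}{7} \cdot 455 - \frac{98}{33} = 3250 - \frac{98}{33} = \frac{107152}{33}$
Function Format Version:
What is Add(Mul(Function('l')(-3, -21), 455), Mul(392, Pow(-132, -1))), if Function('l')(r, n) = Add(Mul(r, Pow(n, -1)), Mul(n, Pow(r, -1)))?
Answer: Rational(107152, 33) ≈ 3247.0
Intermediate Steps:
Function('l')(r, n) = Add(Mul(n, Pow(r, -1)), Mul(r, Pow(n, -1)))
Add(Mul(Function('l')(-3, -21), 455), Mul(392, Pow(-132, -1))) = Add(Mul(Add(Mul(-21, Pow(-3, -1)), Mul(-3, Pow(-21, -1))), 455), Mul(392, Pow(-132, -1))) = Add(Mul(Add(Mul(-21, Rational(-1, 3)), Mul(-3, Rational(-1, 21))), 455), Mul(392, Rational(-1, 132))) = Add(Mul(Add(7, Rational(1, 7)), 455), Rational(-98, 33)) = Add(Mul(Rational(50, 7), 455), Rational(-98, 33)) = Add(3250, Rational(-98, 33)) = Rational(107152, 33)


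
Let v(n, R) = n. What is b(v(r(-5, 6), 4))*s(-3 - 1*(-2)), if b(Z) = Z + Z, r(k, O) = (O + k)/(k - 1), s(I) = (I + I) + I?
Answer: 1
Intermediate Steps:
s(I) = 3*I (s(I) = 2*I + I = 3*I)
r(k, O) = (O + k)/(-1 + k)
b(Z) = 2*Z
b(v(r(-5, 6), 4))*s(-3 - 1*(-2)) = (2*((6 - 5)/(-1 - 5)))*(3*(-3 - 1*(-2))) = (2*(1/(-6)))*(3*(-3 + 2)) = (2*(-⅙*1))*(3*(-1)) = (2*(-⅙))*(-3) = -⅓*(-3) = 1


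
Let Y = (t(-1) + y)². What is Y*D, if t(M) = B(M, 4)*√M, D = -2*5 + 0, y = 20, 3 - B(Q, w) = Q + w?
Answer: -4000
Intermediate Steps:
B(Q, w) = 3 - Q - w (B(Q, w) = 3 - (Q + w) = 3 + (-Q - w) = 3 - Q - w)
D = -10 (D = -10 + 0 = -10)
t(M) = √M*(-1 - M) (t(M) = (3 - M - 1*4)*√M = (3 - M - 4)*√M = (-1 - M)*√M = √M*(-1 - M))
Y = 400 (Y = (√(-1)*(-1 - 1*(-1)) + 20)² = (I*(-1 + 1) + 20)² = (I*0 + 20)² = (0 + 20)² = 20² = 400)
Y*D = 400*(-10) = -4000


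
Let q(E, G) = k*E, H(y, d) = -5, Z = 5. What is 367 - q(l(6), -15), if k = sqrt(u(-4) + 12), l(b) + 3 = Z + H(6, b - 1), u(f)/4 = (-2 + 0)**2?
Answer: 367 + 6*sqrt(7) ≈ 382.87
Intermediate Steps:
u(f) = 16 (u(f) = 4*(-2 + 0)**2 = 4*(-2)**2 = 4*4 = 16)
l(b) = -3 (l(b) = -3 + (5 - 5) = -3 + 0 = -3)
k = 2*sqrt(7) (k = sqrt(16 + 12) = sqrt(28) = 2*sqrt(7) ≈ 5.2915)
q(E, G) = 2*E*sqrt(7) (q(E, G) = (2*sqrt(7))*E = 2*E*sqrt(7))
367 - q(l(6), -15) = 367 - 2*(-3)*sqrt(7) = 367 - (-6)*sqrt(7) = 367 + 6*sqrt(7)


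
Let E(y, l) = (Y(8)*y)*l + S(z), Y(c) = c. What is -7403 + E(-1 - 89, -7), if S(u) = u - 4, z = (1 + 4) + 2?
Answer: -2360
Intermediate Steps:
z = 7 (z = 5 + 2 = 7)
S(u) = -4 + u
E(y, l) = 3 + 8*l*y (E(y, l) = (8*y)*l + (-4 + 7) = 8*l*y + 3 = 3 + 8*l*y)
-7403 + E(-1 - 89, -7) = -7403 + (3 + 8*(-7)*(-1 - 89)) = -7403 + (3 + 8*(-7)*(-90)) = -7403 + (3 + 5040) = -7403 + 5043 = -2360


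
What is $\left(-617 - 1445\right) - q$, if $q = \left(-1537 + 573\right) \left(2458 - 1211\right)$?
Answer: $1200046$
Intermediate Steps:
$q = -1202108$ ($q = \left(-964\right) 1247 = -1202108$)
$\left(-617 - 1445\right) - q = \left(-617 - 1445\right) - -1202108 = -2062 + 1202108 = 1200046$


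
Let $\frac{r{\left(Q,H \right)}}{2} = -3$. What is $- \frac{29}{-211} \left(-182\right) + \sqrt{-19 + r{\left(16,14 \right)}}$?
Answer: $- \frac{5278}{211} + 5 i \approx -25.014 + 5.0 i$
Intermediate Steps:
$r{\left(Q,H \right)} = -6$ ($r{\left(Q,H \right)} = 2 \left(-3\right) = -6$)
$- \frac{29}{-211} \left(-182\right) + \sqrt{-19 + r{\left(16,14 \right)}} = - \frac{29}{-211} \left(-182\right) + \sqrt{-19 - 6} = \left(-29\right) \left(- \frac{1}{211}\right) \left(-182\right) + \sqrt{-25} = \frac{29}{211} \left(-182\right) + 5 i = - \frac{5278}{211} + 5 i$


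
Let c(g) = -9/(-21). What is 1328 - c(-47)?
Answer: 9293/7 ≈ 1327.6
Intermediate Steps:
c(g) = 3/7 (c(g) = -9*(-1/21) = 3/7)
1328 - c(-47) = 1328 - 1*3/7 = 1328 - 3/7 = 9293/7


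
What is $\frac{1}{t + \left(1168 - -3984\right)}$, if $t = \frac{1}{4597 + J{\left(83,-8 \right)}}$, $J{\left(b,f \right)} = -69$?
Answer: $\frac{4528}{23328257} \approx 0.0001941$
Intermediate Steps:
$t = \frac{1}{4528}$ ($t = \frac{1}{4597 - 69} = \frac{1}{4528} \approx 0.00022085$)
$\frac{1}{t + \left(1168 - -3984\right)} = \frac{1}{\frac{1}{4528} + \left(1168 - -3984\right)} = \frac{1}{\frac{1}{4528} + \left(1168 + 3984\right)} = \frac{1}{\frac{1}{4528} + 5152} = \frac{1}{\frac{23328257}{4528}} = \frac{4528}{23328257}$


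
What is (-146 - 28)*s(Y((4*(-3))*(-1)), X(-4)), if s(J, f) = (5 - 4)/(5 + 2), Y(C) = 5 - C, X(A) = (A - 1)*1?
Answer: -174/7 ≈ -24.857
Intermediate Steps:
X(A) = -1 + A (X(A) = (-1 + A)*1 = -1 + A)
s(J, f) = ⅐ (s(J, f) = 1/7 = 1*(⅐) = ⅐)
(-146 - 28)*s(Y((4*(-3))*(-1)), X(-4)) = (-146 - 28)*(⅐) = -174*⅐ = -174/7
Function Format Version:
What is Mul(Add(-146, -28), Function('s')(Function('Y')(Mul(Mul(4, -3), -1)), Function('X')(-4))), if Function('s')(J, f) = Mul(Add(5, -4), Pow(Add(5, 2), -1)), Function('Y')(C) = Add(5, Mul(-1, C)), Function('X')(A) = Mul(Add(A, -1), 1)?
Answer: Rational(-174, 7) ≈ -24.857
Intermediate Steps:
Function('X')(A) = Add(-1, A) (Function('X')(A) = Mul(Add(-1, A), 1) = Add(-1, A))
Function('s')(J, f) = Rational(1, 7) (Function('s')(J, f) = Mul(1, Pow(7, -1)) = Mul(1, Rational(1, 7)) = Rational(1, 7))
Mul(Add(-146, -28), Function('s')(Function('Y')(Mul(Mul(4, -3), -1)), Function('X')(-4))) = Mul(Add(-146, -28), Rational(1, 7)) = Mul(-174, Rational(1, 7)) = Rational(-174, 7)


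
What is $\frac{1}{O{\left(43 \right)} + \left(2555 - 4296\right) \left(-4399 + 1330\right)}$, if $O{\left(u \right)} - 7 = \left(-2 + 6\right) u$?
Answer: $\frac{1}{5343308} \approx 1.8715 \cdot 10^{-7}$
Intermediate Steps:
$O{\left(u \right)} = 7 + 4 u$ ($O{\left(u \right)} = 7 + \left(-2 + 6\right) u = 7 + 4 u$)
$\frac{1}{O{\left(43 \right)} + \left(2555 - 4296\right) \left(-4399 + 1330\right)} = \frac{1}{\left(7 + 4 \cdot 43\right) + \left(2555 - 4296\right) \left(-4399 + 1330\right)} = \frac{1}{\left(7 + 172\right) - -5343129} = \frac{1}{179 + 5343129} = \frac{1}{5343308}$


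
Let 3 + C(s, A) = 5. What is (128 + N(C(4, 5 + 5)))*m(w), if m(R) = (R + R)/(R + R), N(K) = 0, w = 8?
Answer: 128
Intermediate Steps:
C(s, A) = 2 (C(s, A) = -3 + 5 = 2)
m(R) = 1 (m(R) = (2*R)/((2*R)) = (2*R)*(1/(2*R)) = 1)
(128 + N(C(4, 5 + 5)))*m(w) = (128 + 0)*1 = 128*1 = 128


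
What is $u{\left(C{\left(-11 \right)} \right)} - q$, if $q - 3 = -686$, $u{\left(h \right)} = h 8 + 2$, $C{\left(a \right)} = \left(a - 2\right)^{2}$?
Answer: $2037$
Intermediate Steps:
$C{\left(a \right)} = \left(-2 + a\right)^{2}$
$u{\left(h \right)} = 2 + 8 h$ ($u{\left(h \right)} = 8 h + 2 = 2 + 8 h$)
$q = -683$ ($q = 3 - 686 = -683$)
$u{\left(C{\left(-11 \right)} \right)} - q = \left(2 + 8 \left(-2 - 11\right)^{2}\right) - -683 = \left(2 + 8 \left(-13\right)^{2}\right) + 683 = \left(2 + 8 \cdot 169\right) + 683 = \left(2 + 1352\right) + 683 = 1354 + 683 = 2037$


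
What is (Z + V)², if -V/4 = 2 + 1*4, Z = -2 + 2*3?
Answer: 400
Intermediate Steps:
Z = 4 (Z = -2 + 6 = 4)
V = -24 (V = -4*(2 + 1*4) = -4*(2 + 4) = -4*6 = -24)
(Z + V)² = (4 - 24)² = (-20)² = 400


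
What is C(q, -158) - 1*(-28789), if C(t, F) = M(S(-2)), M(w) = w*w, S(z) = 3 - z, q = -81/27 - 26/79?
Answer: 28814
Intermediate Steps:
q = -263/79 (q = -81*1/27 - 26*1/79 = -3 - 26/79 = -263/79 ≈ -3.3291)
M(w) = w**2
C(t, F) = 25 (C(t, F) = (3 - 1*(-2))**2 = (3 + 2)**2 = 5**2 = 25)
C(q, -158) - 1*(-28789) = 25 - 1*(-28789) = 25 + 28789 = 28814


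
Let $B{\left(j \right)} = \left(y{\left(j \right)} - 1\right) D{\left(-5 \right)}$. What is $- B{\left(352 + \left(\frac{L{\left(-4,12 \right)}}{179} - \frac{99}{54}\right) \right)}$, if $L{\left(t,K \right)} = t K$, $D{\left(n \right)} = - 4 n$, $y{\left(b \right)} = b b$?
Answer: $- \frac{706088611025}{288369} \approx -2.4486 \cdot 10^{6}$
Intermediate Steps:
$y{\left(b \right)} = b^{2}$
$L{\left(t,K \right)} = K t$
$B{\left(j \right)} = -20 + 20 j^{2}$ ($B{\left(j \right)} = \left(j^{2} - 1\right) \left(\left(-4\right) \left(-5\right)\right) = \left(-1 + j^{2}\right) 20 = -20 + 20 j^{2}$)
$- B{\left(352 + \left(\frac{L{\left(-4,12 \right)}}{179} - \frac{99}{54}\right) \right)} = - (-20 + 20 \left(352 - \left(\frac{11}{6} - \frac{12 \left(-4\right)}{179}\right)\right)^{2}) = - (-20 + 20 \left(352 - \frac{2257}{1074}\right)^{2}) = - (-20 + 20 \left(\frac{375791}{1074}\right)^{2}) = - (-20 + 20 \cdot \frac{141218875681}{1153476}) = - (-20 + \frac{706094378405}{288369}) = \left(-1\right) \frac{706088611025}{288369} = - \frac{706088611025}{288369}$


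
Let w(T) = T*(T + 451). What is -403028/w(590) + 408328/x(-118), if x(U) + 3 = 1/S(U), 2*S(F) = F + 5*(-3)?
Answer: -16677680599394/123145095 ≈ -1.3543e+5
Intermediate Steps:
S(F) = -15/2 + F/2 (S(F) = (F + 5*(-3))/2 = (F - 15)/2 = (-15 + F)/2 = -15/2 + F/2)
w(T) = T*(451 + T)
x(U) = -3 + 1/(-15/2 + U/2)
-403028/w(590) + 408328/x(-118) = -403028*1/(590*(451 + 590)) + 408328/(((47 - 3*(-118))/(-15 - 118))) = -403028/(590*1041) + 408328/(((47 + 354)/(-133))) = -403028/614190 + 408328/((-1/133*401)) = -403028*1/614190 + 408328/(-401/133) = -201514/307095 + 408328*(-133/401) = -201514/307095 - 54307624/401 = -16677680599394/123145095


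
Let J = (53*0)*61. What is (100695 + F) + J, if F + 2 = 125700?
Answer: 226393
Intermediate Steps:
F = 125698 (F = -2 + 125700 = 125698)
J = 0 (J = 0*61 = 0)
(100695 + F) + J = (100695 + 125698) + 0 = 226393 + 0 = 226393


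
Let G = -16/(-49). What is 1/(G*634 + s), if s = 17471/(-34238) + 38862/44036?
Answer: 9234690479/1915206767949 ≈ 0.0048218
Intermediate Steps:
G = 16/49 (G = -16*(-1/49) = 16/49 ≈ 0.32653)
s = 70150525/188463071 (s = 17471*(-1/34238) + 38862*(1/44036) = -17471/34238 + 19431/22018 = 70150525/188463071 ≈ 0.37222)
1/(G*634 + s) = 1/((16/49)*634 + 70150525/188463071) = 1/(10144/49 + 70150525/188463071) = 1/(1915206767949/9234690479) = 9234690479/1915206767949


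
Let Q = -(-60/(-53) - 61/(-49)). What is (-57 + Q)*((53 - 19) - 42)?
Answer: 1233616/2597 ≈ 475.02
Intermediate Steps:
Q = -6173/2597 (Q = -(-60*(-1/53) - 61*(-1/49)) = -(60/53 + 61/49) = -1*6173/2597 = -6173/2597 ≈ -2.3770)
(-57 + Q)*((53 - 19) - 42) = (-57 - 6173/2597)*((53 - 19) - 42) = -154202*(34 - 42)/2597 = -154202/2597*(-8) = 1233616/2597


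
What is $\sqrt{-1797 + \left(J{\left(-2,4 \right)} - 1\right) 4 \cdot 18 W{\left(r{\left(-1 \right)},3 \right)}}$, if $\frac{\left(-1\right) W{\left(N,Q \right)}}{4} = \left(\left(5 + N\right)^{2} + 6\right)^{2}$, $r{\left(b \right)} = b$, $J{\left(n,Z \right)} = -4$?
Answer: $7 \sqrt{14187} \approx 833.76$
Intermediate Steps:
$W{\left(N,Q \right)} = - 4 \left(6 + \left(5 + N\right)^{2}\right)^{2}$ ($W{\left(N,Q \right)} = - 4 \left(\left(5 + N\right)^{2} + 6\right)^{2} = - 4 \left(6 + \left(5 + N\right)^{2}\right)^{2}$)
$\sqrt{-1797 + \left(J{\left(-2,4 \right)} - 1\right) 4 \cdot 18 W{\left(r{\left(-1 \right)},3 \right)}} = \sqrt{-1797 + \left(-4 - 1\right) 4 \cdot 18 \left(- 4 \left(6 + \left(5 - 1\right)^{2}\right)^{2}\right)} = \sqrt{-1797 + \left(-5\right) 4 \cdot 18 \left(- 4 \left(6 + 4^{2}\right)^{2}\right)} = \sqrt{-1797 + \left(-20\right) 18 \left(- 4 \left(6 + 16\right)^{2}\right)} = \sqrt{-1797 - 360 \left(- 4 \cdot 22^{2}\right)} = \sqrt{-1797 - 360 \left(\left(-4\right) 484\right)} = \sqrt{-1797 - -696960} = \sqrt{-1797 + 696960} = \sqrt{695163} = 7 \sqrt{14187}$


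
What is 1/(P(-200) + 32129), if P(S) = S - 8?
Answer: 1/31921 ≈ 3.1327e-5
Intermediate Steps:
P(S) = -8 + S
1/(P(-200) + 32129) = 1/((-8 - 200) + 32129) = 1/(-208 + 32129) = 1/31921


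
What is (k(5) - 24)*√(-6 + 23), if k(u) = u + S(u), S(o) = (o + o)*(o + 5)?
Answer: 81*√17 ≈ 333.97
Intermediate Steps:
S(o) = 2*o*(5 + o) (S(o) = (2*o)*(5 + o) = 2*o*(5 + o))
k(u) = u + 2*u*(5 + u)
(k(5) - 24)*√(-6 + 23) = (5*(11 + 2*5) - 24)*√(-6 + 23) = (5*(11 + 10) - 24)*√17 = (5*21 - 24)*√17 = (105 - 24)*√17 = 81*√17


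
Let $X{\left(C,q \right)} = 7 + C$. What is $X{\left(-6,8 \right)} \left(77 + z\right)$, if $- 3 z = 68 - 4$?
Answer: $\frac{167}{3} \approx 55.667$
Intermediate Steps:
$z = - \frac{64}{3}$ ($z = - \frac{68 - 4}{3} = \left(- \frac{1}{3}\right) 64 = - \frac{64}{3} \approx -21.333$)
$X{\left(-6,8 \right)} \left(77 + z\right) = \left(7 - 6\right) \left(77 - \frac{64}{3}\right) = 1 \cdot \frac{167}{3} = \frac{167}{3}$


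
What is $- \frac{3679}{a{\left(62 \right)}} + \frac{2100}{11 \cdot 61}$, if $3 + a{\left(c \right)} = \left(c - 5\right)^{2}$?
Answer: $\frac{4347991}{2178066} \approx 1.9963$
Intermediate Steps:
$a{\left(c \right)} = -3 + \left(-5 + c\right)^{2}$ ($a{\left(c \right)} = -3 + \left(c - 5\right)^{2} = -3 + \left(-5 + c\right)^{2}$)
$- \frac{3679}{a{\left(62 \right)}} + \frac{2100}{11 \cdot 61} = - \frac{3679}{-3 + \left(-5 + 62\right)^{2}} + \frac{2100}{11 \cdot 61} = - \frac{3679}{-3 + 57^{2}} + \frac{2100}{671} = - \frac{3679}{-3 + 3249} + 2100 \cdot \frac{1}{671} = - \frac{3679}{3246} + \frac{2100}{671} = \frac{4347991}{2178066}$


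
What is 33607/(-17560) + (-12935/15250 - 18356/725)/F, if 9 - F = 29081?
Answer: -86377016339/45154107104 ≈ -1.9129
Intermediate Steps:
F = -29072 (F = 9 - 1*29081 = 9 - 29081 = -29072)
33607/(-17560) + (-12935/15250 - 18356/725)/F = 33607/(-17560) + (-12935/15250 - 18356/725)/(-29072) = 33607*(-1/17560) + (-12935*1/15250 - 18356*1/725)*(-1/29072) = -33607/17560 + (-2587/3050 - 18356/725)*(-1/29072) = -33607/17560 - 462891/17690*(-1/29072) = -33607/17560 + 462891/514283680 = -86377016339/45154107104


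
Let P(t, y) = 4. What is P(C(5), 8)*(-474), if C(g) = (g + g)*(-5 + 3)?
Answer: -1896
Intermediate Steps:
C(g) = -4*g (C(g) = (2*g)*(-2) = -4*g)
P(C(5), 8)*(-474) = 4*(-474) = -1896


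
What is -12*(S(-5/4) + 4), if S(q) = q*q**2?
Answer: -393/16 ≈ -24.563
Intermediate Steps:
S(q) = q**3
-12*(S(-5/4) + 4) = -12*((-5/4)**3 + 4) = -12*(-125/64 + 4) = -12*131/64 = -393/16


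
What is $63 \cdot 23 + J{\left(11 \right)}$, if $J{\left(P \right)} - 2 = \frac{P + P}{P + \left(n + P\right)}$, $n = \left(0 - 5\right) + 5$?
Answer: $1452$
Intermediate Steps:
$n = 0$ ($n = -5 + 5 = 0$)
$J{\left(P \right)} = 3$ ($J{\left(P \right)} = 2 + \frac{P + P}{P + \left(0 + P\right)} = 2 + \frac{2 P}{P + P} = 2 + \frac{2 P}{2 P} = 2 + 2 P \frac{1}{2 P} = 2 + 1 = 3$)
$63 \cdot 23 + J{\left(11 \right)} = 63 \cdot 23 + 3 = 1449 + 3 = 1452$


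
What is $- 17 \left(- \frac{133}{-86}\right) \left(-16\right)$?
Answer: $\frac{18088}{43} \approx 420.65$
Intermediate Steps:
$- 17 \left(- \frac{133}{-86}\right) \left(-16\right) = - 17 \left(\left(-133\right) \left(- \frac{1}{86}\right)\right) \left(-16\right) = \left(-17\right) \frac{133}{86} \left(-16\right) = \left(- \frac{2261}{86}\right) \left(-16\right) = \frac{18088}{43}$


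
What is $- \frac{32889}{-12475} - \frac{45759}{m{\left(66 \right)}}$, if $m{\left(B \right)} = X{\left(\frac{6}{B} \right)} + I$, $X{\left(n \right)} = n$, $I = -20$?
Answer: $\frac{2095493822}{910675} \approx 2301.0$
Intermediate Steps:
$m{\left(B \right)} = -20 + \frac{6}{B}$ ($m{\left(B \right)} = \frac{6}{B} - 20 = -20 + \frac{6}{B}$)
$- \frac{32889}{-12475} - \frac{45759}{m{\left(66 \right)}} = - \frac{32889}{-12475} - \frac{45759}{-20 + \frac{6}{66}} = \left(-32889\right) \left(- \frac{1}{12475}\right) - \frac{45759}{-20 + 6 \cdot \frac{1}{66}} = \frac{32889}{12475} - \frac{45759}{-20 + \frac{1}{11}} = \frac{32889}{12475} - \frac{45759}{- \frac{219}{11}} = \frac{32889}{12475} - - \frac{167783}{73} = \frac{32889}{12475} + \frac{167783}{73} = \frac{2095493822}{910675}$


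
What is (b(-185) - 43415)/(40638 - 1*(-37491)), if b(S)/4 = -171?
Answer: -44099/78129 ≈ -0.56444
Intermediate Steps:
b(S) = -684 (b(S) = 4*(-171) = -684)
(b(-185) - 43415)/(40638 - 1*(-37491)) = (-684 - 43415)/(40638 - 1*(-37491)) = -44099/(40638 + 37491) = -44099/78129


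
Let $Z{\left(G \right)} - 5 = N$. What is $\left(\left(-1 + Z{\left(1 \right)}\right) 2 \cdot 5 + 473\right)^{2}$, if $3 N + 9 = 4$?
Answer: $\frac{2217121}{9} \approx 2.4635 \cdot 10^{5}$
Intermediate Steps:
$N = - \frac{5}{3}$ ($N = -3 + \frac{1}{3} \cdot 4 = -3 + \frac{4}{3} = - \frac{5}{3} \approx -1.6667$)
$Z{\left(G \right)} = \frac{10}{3}$ ($Z{\left(G \right)} = 5 - \frac{5}{3} = \frac{10}{3}$)
$\left(\left(-1 + Z{\left(1 \right)}\right) 2 \cdot 5 + 473\right)^{2} = \left(\left(-1 + \frac{10}{3}\right) 2 \cdot 5 + 473\right)^{2} = \left(\frac{7}{3} \cdot 2 \cdot 5 + 473\right)^{2} = \left(\frac{14}{3} \cdot 5 + 473\right)^{2} = \left(\frac{70}{3} + 473\right)^{2} = \left(\frac{1489}{3}\right)^{2} = \frac{2217121}{9}$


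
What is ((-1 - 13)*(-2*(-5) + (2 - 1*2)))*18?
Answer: -2520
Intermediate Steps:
((-1 - 13)*(-2*(-5) + (2 - 1*2)))*18 = -14*(10 + (2 - 2))*18 = -14*(10 + 0)*18 = -14*10*18 = -140*18 = -2520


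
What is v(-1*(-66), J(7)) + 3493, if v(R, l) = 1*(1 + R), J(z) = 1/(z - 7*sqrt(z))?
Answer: 3560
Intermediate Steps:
v(R, l) = 1 + R
v(-1*(-66), J(7)) + 3493 = (1 - 1*(-66)) + 3493 = (1 + 66) + 3493 = 67 + 3493 = 3560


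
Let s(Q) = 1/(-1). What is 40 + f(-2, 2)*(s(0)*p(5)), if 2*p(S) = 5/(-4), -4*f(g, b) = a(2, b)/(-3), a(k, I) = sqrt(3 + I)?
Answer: 40 + 5*sqrt(5)/96 ≈ 40.116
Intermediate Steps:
s(Q) = -1 (s(Q) = 1*(-1) = -1)
f(g, b) = sqrt(3 + b)/12 (f(g, b) = -sqrt(3 + b)/(4*(-3)) = -sqrt(3 + b)*(-1)/(4*3) = -(-1)*sqrt(3 + b)/12 = sqrt(3 + b)/12)
p(S) = -5/8 (p(S) = (5/(-4))/2 = (5*(-1/4))/2 = (1/2)*(-5/4) = -5/8)
40 + f(-2, 2)*(s(0)*p(5)) = 40 + (sqrt(3 + 2)/12)*(-1*(-5/8)) = 40 + (sqrt(5)/12)*(5/8) = 40 + 5*sqrt(5)/96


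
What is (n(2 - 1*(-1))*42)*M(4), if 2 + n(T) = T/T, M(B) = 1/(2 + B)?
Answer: -7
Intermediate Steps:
n(T) = -1 (n(T) = -2 + T/T = -2 + 1 = -1)
(n(2 - 1*(-1))*42)*M(4) = (-1*42)/(2 + 4) = -42/6 = -42*⅙ = -7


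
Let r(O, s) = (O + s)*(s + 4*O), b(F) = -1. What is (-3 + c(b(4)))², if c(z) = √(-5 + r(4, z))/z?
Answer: 49 + 12*√10 ≈ 86.947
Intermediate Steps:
c(z) = √(59 + z² + 20*z)/z (c(z) = √(-5 + (z² + 4*4² + 5*4*z))/z = √(-5 + (z² + 4*16 + 20*z))/z = √(-5 + (z² + 64 + 20*z))/z = √(-5 + (64 + z² + 20*z))/z = √(59 + z² + 20*z)/z)
(-3 + c(b(4)))² = (-3 + √(59 + (-1)² + 20*(-1))/(-1))² = (-3 - √(59 + 1 - 20))² = (-3 - √40)² = (-3 - 2*√10)²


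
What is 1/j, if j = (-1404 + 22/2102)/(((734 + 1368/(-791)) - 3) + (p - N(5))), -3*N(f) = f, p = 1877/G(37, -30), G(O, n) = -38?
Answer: -64591738961/133060123182 ≈ -0.48543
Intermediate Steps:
p = -1877/38 (p = 1877/(-38) = 1877*(-1/38) = -1877/38 ≈ -49.395)
N(f) = -f/3
j = -133060123182/64591738961 (j = (-1404 + 22/2102)/(((734 + 1368/(-791)) - 3) + (-1877/38 - (-1)*5/3)) = (-1404 + 22*(1/2102))/(((734 + 1368*(-1/791)) - 3) + (-1877/38 - 1*(-5/3))) = (-1404 + 11/1051)/(((734 - 1368/791) - 3) + (-1877/38 + 5/3)) = -1475593/(1051*((579226/791 - 3) - 5441/114)) = -1475593/(1051*(576853/791 - 5441/114)) = -1475593/(1051*61457411/90174) = -1475593/1051*90174/61457411 = -133060123182/64591738961 ≈ -2.0600)
1/j = 1/(-133060123182/64591738961) = -64591738961/133060123182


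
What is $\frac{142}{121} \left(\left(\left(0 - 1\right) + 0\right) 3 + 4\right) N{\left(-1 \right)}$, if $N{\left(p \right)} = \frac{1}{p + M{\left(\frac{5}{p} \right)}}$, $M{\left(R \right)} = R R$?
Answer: $\frac{71}{1452} \approx 0.048898$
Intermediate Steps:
$M{\left(R \right)} = R^{2}$
$N{\left(p \right)} = \frac{1}{p + \frac{25}{p^{2}}}$ ($N{\left(p \right)} = \frac{1}{p + \left(\frac{5}{p}\right)^{2}} = \frac{1}{p + \frac{25}{p^{2}}}$)
$\frac{142}{121} \left(\left(\left(0 - 1\right) + 0\right) 3 + 4\right) N{\left(-1 \right)} = \frac{142}{121} \left(\left(\left(0 - 1\right) + 0\right) 3 + 4\right) \frac{\left(-1\right)^{2}}{25 + \left(-1\right)^{3}} = 142 \cdot \frac{1}{121} \left(\left(-1 + 0\right) 3 + 4\right) 1 \frac{1}{25 - 1} = \frac{142 \left(\left(-1\right) 3 + 4\right)}{121} \cdot 1 \cdot \frac{1}{24} = \frac{142 \left(-3 + 4\right)}{121} \cdot 1 \cdot \frac{1}{24} = \frac{142}{121} \cdot 1 \cdot \frac{1}{24} = \frac{142}{121} \cdot \frac{1}{24} = \frac{71}{1452}$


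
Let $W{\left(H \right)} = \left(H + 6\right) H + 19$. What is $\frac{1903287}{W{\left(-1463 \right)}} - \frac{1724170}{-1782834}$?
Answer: $\frac{186013231291}{100008073230} \approx 1.86$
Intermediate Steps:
$W{\left(H \right)} = 19 + H \left(6 + H\right)$ ($W{\left(H \right)} = \left(6 + H\right) H + 19 = H \left(6 + H\right) + 19 = 19 + H \left(6 + H\right)$)
$\frac{1903287}{W{\left(-1463 \right)}} - \frac{1724170}{-1782834} = \frac{1903287}{19 + \left(-1463\right)^{2} + 6 \left(-1463\right)} - \frac{1724170}{-1782834} = \frac{1903287}{19 + 2140369 - 8778} - - \frac{862085}{891417} = \frac{1903287}{2131610} + \frac{862085}{891417} = 1903287 \cdot \frac{1}{2131610} + \frac{862085}{891417} = \frac{100173}{112190} + \frac{862085}{891417} = \frac{186013231291}{100008073230}$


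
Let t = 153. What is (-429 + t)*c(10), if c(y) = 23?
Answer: -6348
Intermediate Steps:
(-429 + t)*c(10) = (-429 + 153)*23 = -276*23 = -6348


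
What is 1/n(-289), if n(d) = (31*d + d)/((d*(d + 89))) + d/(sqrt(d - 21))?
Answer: -25*sqrt(310)/(-7225*I + 4*sqrt(310)) ≈ -0.00059381 - 0.060917*I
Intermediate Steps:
n(d) = 32/(89 + d) + d/sqrt(-21 + d) (n(d) = (32*d)/((d*(89 + d))) + d/(sqrt(-21 + d)) = (32*d)*(1/(d*(89 + d))) + d/sqrt(-21 + d) = 32/(89 + d) + d/sqrt(-21 + d))
1/n(-289) = 1/(((-289)**2 + 32*sqrt(-21 - 289) + 89*(-289))/(sqrt(-21 - 289)*(89 - 289))) = 1/((83521 + 32*sqrt(-310) - 25721)/(sqrt(-310)*(-200))) = 1/(-I*sqrt(310)/310*(-1/200)*(83521 + 32*(I*sqrt(310)) - 25721)) = 1/(-I*sqrt(310)/310*(-1/200)*(83521 + 32*I*sqrt(310) - 25721)) = 1/(-I*sqrt(310)/310*(-1/200)*(57800 + 32*I*sqrt(310))) = 1/(I*sqrt(310)*(57800 + 32*I*sqrt(310))/62000) = -200*I*sqrt(310)/(57800 + 32*I*sqrt(310))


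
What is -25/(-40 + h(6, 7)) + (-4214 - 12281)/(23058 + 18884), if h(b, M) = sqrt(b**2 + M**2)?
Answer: 3390415/12708426 + 5*sqrt(85)/303 ≈ 0.41892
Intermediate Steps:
h(b, M) = sqrt(M**2 + b**2)
-25/(-40 + h(6, 7)) + (-4214 - 12281)/(23058 + 18884) = -25/(-40 + sqrt(7**2 + 6**2)) + (-4214 - 12281)/(23058 + 18884) = -25/(-40 + sqrt(49 + 36)) - 16495/41942 = -25/(-40 + sqrt(85)) - 16495*1/41942 = -25/(-40 + sqrt(85)) - 16495/41942 = -16495/41942 - 25/(-40 + sqrt(85))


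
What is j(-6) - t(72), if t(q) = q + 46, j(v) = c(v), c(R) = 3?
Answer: -115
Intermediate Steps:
j(v) = 3
t(q) = 46 + q
j(-6) - t(72) = 3 - (46 + 72) = 3 - 1*118 = 3 - 118 = -115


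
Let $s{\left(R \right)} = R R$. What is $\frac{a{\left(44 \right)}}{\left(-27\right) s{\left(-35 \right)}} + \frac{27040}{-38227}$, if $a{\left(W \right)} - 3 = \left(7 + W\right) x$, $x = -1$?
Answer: $- \frac{42500624}{60207525} \approx -0.7059$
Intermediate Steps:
$s{\left(R \right)} = R^{2}$
$a{\left(W \right)} = -4 - W$ ($a{\left(W \right)} = 3 + \left(7 + W\right) \left(-1\right) = 3 - \left(7 + W\right) = -4 - W$)
$\frac{a{\left(44 \right)}}{\left(-27\right) s{\left(-35 \right)}} + \frac{27040}{-38227} = \frac{-4 - 44}{\left(-27\right) \left(-35\right)^{2}} + \frac{27040}{-38227} = \frac{-4 - 44}{\left(-27\right) 1225} + 27040 \left(- \frac{1}{38227}\right) = - \frac{48}{-33075} - \frac{27040}{38227} = \left(-48\right) \left(- \frac{1}{33075}\right) - \frac{27040}{38227} = \frac{16}{11025} - \frac{27040}{38227} = - \frac{42500624}{60207525}$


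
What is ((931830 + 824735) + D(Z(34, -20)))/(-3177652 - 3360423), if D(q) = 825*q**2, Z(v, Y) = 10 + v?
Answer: -670753/1307615 ≈ -0.51296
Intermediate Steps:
((931830 + 824735) + D(Z(34, -20)))/(-3177652 - 3360423) = ((931830 + 824735) + 825*(10 + 34)**2)/(-3177652 - 3360423) = (1756565 + 825*44**2)/(-6538075) = (1756565 + 825*1936)*(-1/6538075) = (1756565 + 1597200)*(-1/6538075) = 3353765*(-1/6538075) = -670753/1307615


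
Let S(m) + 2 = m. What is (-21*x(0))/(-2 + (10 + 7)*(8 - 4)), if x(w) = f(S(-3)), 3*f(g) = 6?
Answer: -7/11 ≈ -0.63636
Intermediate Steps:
S(m) = -2 + m
f(g) = 2 (f(g) = (⅓)*6 = 2)
x(w) = 2
(-21*x(0))/(-2 + (10 + 7)*(8 - 4)) = (-21*2)/(-2 + (10 + 7)*(8 - 4)) = -42/(-2 + 17*4) = -42/(-2 + 68) = -42/66 = -42*1/66 = -7/11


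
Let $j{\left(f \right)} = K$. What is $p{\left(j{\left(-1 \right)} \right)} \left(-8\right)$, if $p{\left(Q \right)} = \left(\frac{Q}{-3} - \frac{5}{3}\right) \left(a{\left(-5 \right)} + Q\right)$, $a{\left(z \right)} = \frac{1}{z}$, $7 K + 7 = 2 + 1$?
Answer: $- \frac{2232}{245} \approx -9.1102$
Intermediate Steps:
$K = - \frac{4}{7}$ ($K = -1 + \frac{2 + 1}{7} = -1 + \frac{1}{7} \cdot 3 = -1 + \frac{3}{7} = - \frac{4}{7} \approx -0.57143$)
$j{\left(f \right)} = - \frac{4}{7}$
$p{\left(Q \right)} = \left(- \frac{5}{3} - \frac{Q}{3}\right) \left(- \frac{1}{5} + Q\right)$ ($p{\left(Q \right)} = \left(\frac{Q}{-3} - \frac{5}{3}\right) \left(\frac{1}{-5} + Q\right) = \left(Q \left(- \frac{1}{3}\right) - \frac{5}{3}\right) \left(- \frac{1}{5} + Q\right) = \left(- \frac{Q}{3} - \frac{5}{3}\right) \left(- \frac{1}{5} + Q\right) = \left(- \frac{5}{3} - \frac{Q}{3}\right) \left(- \frac{1}{5} + Q\right)$)
$p{\left(j{\left(-1 \right)} \right)} \left(-8\right) = \left(\frac{1}{3} - - \frac{32}{35} - \frac{\left(- \frac{4}{7}\right)^{2}}{3}\right) \left(-8\right) = \left(\frac{1}{3} + \frac{32}{35} - \frac{16}{147}\right) \left(-8\right) = \frac{279}{245} \left(-8\right) = - \frac{2232}{245}$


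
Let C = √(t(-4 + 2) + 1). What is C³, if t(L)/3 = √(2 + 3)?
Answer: (1 + 3*√5)^(3/2) ≈ 21.401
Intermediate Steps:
t(L) = 3*√5 (t(L) = 3*√(2 + 3) = 3*√5)
C = √(1 + 3*√5) (C = √(3*√5 + 1) = √(1 + 3*√5) ≈ 2.7764)
C³ = (√(1 + 3*√5))³ = (1 + 3*√5)^(3/2)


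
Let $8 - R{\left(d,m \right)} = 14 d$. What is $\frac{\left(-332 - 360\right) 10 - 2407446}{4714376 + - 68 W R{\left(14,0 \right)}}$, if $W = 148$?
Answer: $- \frac{1207183}{3303204} \approx -0.36546$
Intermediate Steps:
$R{\left(d,m \right)} = 8 - 14 d$
$\frac{\left(-332 - 360\right) 10 - 2407446}{4714376 + - 68 W R{\left(14,0 \right)}} = \frac{\left(-332 - 360\right) 10 - 2407446}{4714376 + \left(-68\right) 148 \left(8 - 196\right)} = \frac{\left(-692\right) 10 - 2407446}{4714376 - 10064 \left(8 - 196\right)} = \frac{-6920 - 2407446}{4714376 - -1892032} = - \frac{2414366}{4714376 + 1892032} = - \frac{2414366}{6606408} = \left(-2414366\right) \frac{1}{6606408} = - \frac{1207183}{3303204}$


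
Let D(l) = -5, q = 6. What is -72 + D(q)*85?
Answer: -497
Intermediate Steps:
-72 + D(q)*85 = -72 - 5*85 = -72 - 425 = -497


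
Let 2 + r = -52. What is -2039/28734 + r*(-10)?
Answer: 15514321/28734 ≈ 539.93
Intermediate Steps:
r = -54 (r = -2 - 52 = -54)
-2039/28734 + r*(-10) = -2039/28734 - 54*(-10) = -2039*1/28734 + 540 = -2039/28734 + 540 = 15514321/28734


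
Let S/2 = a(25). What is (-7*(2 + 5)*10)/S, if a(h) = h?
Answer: -49/5 ≈ -9.8000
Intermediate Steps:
S = 50 (S = 2*25 = 50)
(-7*(2 + 5)*10)/S = (-7*(2 + 5)*10)/50 = (-7*7*10)*(1/50) = -49*10*(1/50) = -490*1/50 = -49/5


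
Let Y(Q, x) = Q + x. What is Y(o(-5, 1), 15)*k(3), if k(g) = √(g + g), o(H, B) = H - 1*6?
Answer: 4*√6 ≈ 9.7980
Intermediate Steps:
o(H, B) = -6 + H (o(H, B) = H - 6 = -6 + H)
k(g) = √2*√g (k(g) = √(2*g) = √2*√g)
Y(o(-5, 1), 15)*k(3) = ((-6 - 5) + 15)*(√2*√3) = (-11 + 15)*√6 = 4*√6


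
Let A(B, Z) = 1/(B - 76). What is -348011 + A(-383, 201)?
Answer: -159737050/459 ≈ -3.4801e+5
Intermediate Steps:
A(B, Z) = 1/(-76 + B)
-348011 + A(-383, 201) = -348011 + 1/(-76 - 383) = -348011 + 1/(-459) = -348011 - 1/459 = -159737050/459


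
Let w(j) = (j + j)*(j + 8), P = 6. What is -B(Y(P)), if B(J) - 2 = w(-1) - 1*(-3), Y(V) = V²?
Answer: 9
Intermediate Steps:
w(j) = 2*j*(8 + j) (w(j) = (2*j)*(8 + j) = 2*j*(8 + j))
B(J) = -9 (B(J) = 2 + (2*(-1)*(8 - 1) - 1*(-3)) = 2 + (2*(-1)*7 + 3) = 2 + (-14 + 3) = 2 - 11 = -9)
-B(Y(P)) = -1*(-9) = 9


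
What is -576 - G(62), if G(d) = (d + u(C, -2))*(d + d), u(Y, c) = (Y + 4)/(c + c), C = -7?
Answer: -8357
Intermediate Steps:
u(Y, c) = (4 + Y)/(2*c) (u(Y, c) = (4 + Y)/((2*c)) = (4 + Y)*(1/(2*c)) = (4 + Y)/(2*c))
G(d) = 2*d*(¾ + d) (G(d) = (d + (½)*(4 - 7)/(-2))*(d + d) = (d + (½)*(-½)*(-3))*(2*d) = (d + ¾)*(2*d) = (¾ + d)*(2*d) = 2*d*(¾ + d))
-576 - G(62) = -576 - 62*(3 + 4*62)/2 = -576 - 62*(3 + 248)/2 = -576 - 62*251/2 = -576 - 1*7781 = -576 - 7781 = -8357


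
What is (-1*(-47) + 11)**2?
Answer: 3364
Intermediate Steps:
(-1*(-47) + 11)**2 = (47 + 11)**2 = 58**2 = 3364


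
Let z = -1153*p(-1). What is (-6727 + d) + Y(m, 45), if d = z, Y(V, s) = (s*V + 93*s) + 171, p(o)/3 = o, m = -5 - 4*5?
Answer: -37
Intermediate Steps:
m = -25 (m = -5 - 20 = -25)
p(o) = 3*o
Y(V, s) = 171 + 93*s + V*s (Y(V, s) = (V*s + 93*s) + 171 = (93*s + V*s) + 171 = 171 + 93*s + V*s)
z = 3459 (z = -3459*(-1) = -1153*(-3) = 3459)
d = 3459
(-6727 + d) + Y(m, 45) = (-6727 + 3459) + (171 + 93*45 - 25*45) = -3268 + (171 + 4185 - 1125) = -3268 + 3231 = -37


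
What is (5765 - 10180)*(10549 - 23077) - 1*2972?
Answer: 55308148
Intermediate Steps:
(5765 - 10180)*(10549 - 23077) - 1*2972 = -4415*(-12528) - 2972 = 55311120 - 2972 = 55308148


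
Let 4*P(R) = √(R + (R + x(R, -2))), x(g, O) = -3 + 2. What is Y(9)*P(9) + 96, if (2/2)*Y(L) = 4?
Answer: 96 + √17 ≈ 100.12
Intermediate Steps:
x(g, O) = -1
Y(L) = 4
P(R) = √(-1 + 2*R)/4 (P(R) = √(R + (R - 1))/4 = √(R + (-1 + R))/4 = √(-1 + 2*R)/4)
Y(9)*P(9) + 96 = 4*(√(-1 + 2*9)/4) + 96 = 4*(√(-1 + 18)/4) + 96 = 4*(√17/4) + 96 = √17 + 96 = 96 + √17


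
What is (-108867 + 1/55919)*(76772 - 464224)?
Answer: 2358704625428944/55919 ≈ 4.2181e+10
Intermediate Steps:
(-108867 + 1/55919)*(76772 - 464224) = (-108867 + 1/55919)*(-387452) = -6087733772/55919*(-387452) = 2358704625428944/55919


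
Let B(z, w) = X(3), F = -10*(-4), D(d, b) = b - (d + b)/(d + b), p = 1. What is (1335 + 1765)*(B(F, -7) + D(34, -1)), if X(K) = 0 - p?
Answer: -9300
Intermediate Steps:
D(d, b) = -1 + b (D(d, b) = b - (b + d)/(b + d) = b - 1*1 = b - 1 = -1 + b)
F = 40
X(K) = -1 (X(K) = 0 - 1*1 = 0 - 1 = -1)
B(z, w) = -1
(1335 + 1765)*(B(F, -7) + D(34, -1)) = (1335 + 1765)*(-1 + (-1 - 1)) = 3100*(-1 - 2) = 3100*(-3) = -9300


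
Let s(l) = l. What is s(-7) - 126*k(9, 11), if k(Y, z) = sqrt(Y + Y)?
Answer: -7 - 378*sqrt(2) ≈ -541.57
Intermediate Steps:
k(Y, z) = sqrt(2)*sqrt(Y) (k(Y, z) = sqrt(2*Y) = sqrt(2)*sqrt(Y))
s(-7) - 126*k(9, 11) = -7 - 126*sqrt(2)*sqrt(9) = -7 - 126*sqrt(2)*3 = -7 - 378*sqrt(2)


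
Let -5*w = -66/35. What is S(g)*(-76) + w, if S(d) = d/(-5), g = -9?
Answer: -23874/175 ≈ -136.42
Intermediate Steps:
w = 66/175 (w = -(-66)/(5*35) = -⅕*(-66/35) = 66/175 ≈ 0.37714)
S(d) = -d/5
S(g)*(-76) + w = -⅕*(-9)*(-76) + 66/175 = (9/5)*(-76) + 66/175 = -684/5 + 66/175 = -23874/175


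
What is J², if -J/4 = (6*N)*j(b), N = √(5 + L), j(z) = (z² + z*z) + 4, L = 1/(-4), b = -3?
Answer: 1324224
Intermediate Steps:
L = -¼ ≈ -0.25000
j(z) = 4 + 2*z² (j(z) = (z² + z²) + 4 = 2*z² + 4 = 4 + 2*z²)
N = √19/2 (N = √(5 - ¼) = √(19/4) = √19/2 ≈ 2.1795)
J = -264*√19 (J = -4*6*(√19/2)*(4 + 2*(-3)²) = -4*3*√19*(4 + 2*9) = -4*3*√19*(4 + 18) = -4*3*√19*22 = -264*√19 ≈ -1150.8)
J² = (-264*√19)² = 1324224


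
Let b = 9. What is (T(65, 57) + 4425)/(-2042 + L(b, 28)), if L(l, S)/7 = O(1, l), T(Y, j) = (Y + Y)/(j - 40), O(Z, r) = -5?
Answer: -75355/35309 ≈ -2.1342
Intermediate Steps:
T(Y, j) = 2*Y/(-40 + j) (T(Y, j) = (2*Y)/(-40 + j) = 2*Y/(-40 + j))
L(l, S) = -35 (L(l, S) = 7*(-5) = -35)
(T(65, 57) + 4425)/(-2042 + L(b, 28)) = (2*65/(-40 + 57) + 4425)/(-2042 - 35) = (2*65/17 + 4425)/(-2077) = (2*65*(1/17) + 4425)*(-1/2077) = (130/17 + 4425)*(-1/2077) = (75355/17)*(-1/2077) = -75355/35309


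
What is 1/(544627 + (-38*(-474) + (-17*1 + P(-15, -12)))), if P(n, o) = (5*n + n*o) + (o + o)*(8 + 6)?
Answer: 1/562391 ≈ 1.7781e-6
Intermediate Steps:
P(n, o) = 5*n + 28*o + n*o (P(n, o) = (5*n + n*o) + (2*o)*14 = (5*n + n*o) + 28*o = 5*n + 28*o + n*o)
1/(544627 + (-38*(-474) + (-17*1 + P(-15, -12)))) = 1/(544627 + (-38*(-474) + (-17*1 + (5*(-15) + 28*(-12) - 15*(-12))))) = 1/(544627 + (18012 + (-17 + (-75 - 336 + 180)))) = 1/(544627 + (18012 + (-17 - 231))) = 1/(544627 + (18012 - 248)) = 1/(544627 + 17764) = 1/562391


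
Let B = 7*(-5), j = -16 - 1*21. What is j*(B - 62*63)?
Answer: 145817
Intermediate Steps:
j = -37 (j = -16 - 21 = -37)
B = -35
j*(B - 62*63) = -37*(-35 - 62*63) = -37*(-35 - 3906) = -37*(-3941) = 145817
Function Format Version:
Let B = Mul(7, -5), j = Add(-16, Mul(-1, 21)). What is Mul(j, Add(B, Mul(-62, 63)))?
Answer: 145817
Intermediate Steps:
j = -37 (j = Add(-16, -21) = -37)
B = -35
Mul(j, Add(B, Mul(-62, 63))) = Mul(-37, Add(-35, Mul(-62, 63))) = Mul(-37, Add(-35, -3906)) = Mul(-37, -3941) = 145817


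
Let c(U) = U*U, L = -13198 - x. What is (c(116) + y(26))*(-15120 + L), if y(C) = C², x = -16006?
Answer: -173993184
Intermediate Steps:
L = 2808 (L = -13198 - 1*(-16006) = -13198 + 16006 = 2808)
c(U) = U²
(c(116) + y(26))*(-15120 + L) = (116² + 26²)*(-15120 + 2808) = (13456 + 676)*(-12312) = 14132*(-12312) = -173993184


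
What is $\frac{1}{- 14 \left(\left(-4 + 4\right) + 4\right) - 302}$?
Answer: $- \frac{1}{358} \approx -0.0027933$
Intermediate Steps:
$\frac{1}{- 14 \left(\left(-4 + 4\right) + 4\right) - 302} = \frac{1}{- 14 \left(0 + 4\right) - 302} = \frac{1}{\left(-14\right) 4 - 302} = \frac{1}{-56 - 302} = \frac{1}{-358} = - \frac{1}{358}$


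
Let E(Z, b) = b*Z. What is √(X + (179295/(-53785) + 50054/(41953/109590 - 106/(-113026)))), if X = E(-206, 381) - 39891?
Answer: 2*√1969320380227632170684543549391/25566142096363 ≈ 109.78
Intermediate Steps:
E(Z, b) = Z*b
X = -118377 (X = -206*381 - 39891 = -78486 - 39891 = -118377)
√(X + (179295/(-53785) + 50054/(41953/109590 - 106/(-113026)))) = √(-118377 + (179295/(-53785) + 50054/(41953/109590 - 106/(-113026)))) = √(-118377 + (179295*(-1/53785) + 50054/(41953*(1/109590) - 106*(-1/113026)))) = √(-118377 + (-35859/10757 + 50054/(41953/109590 + 53/56513))) = √(-118377 + (-35859/10757 + 50054/(2376698159/6193259670))) = √(-118377 + (-35859/10757 + 50054*(6193259670/2376698159))) = √(-118377 + (-35859/10757 + 309997419522180/2376698159)) = √(-118377 + 3334557015780806679/25566142096363) = √(308113812839643828/25566142096363) = 2*√1969320380227632170684543549391/25566142096363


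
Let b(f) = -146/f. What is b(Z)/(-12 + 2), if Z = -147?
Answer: -73/735 ≈ -0.099320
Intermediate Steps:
b(Z)/(-12 + 2) = (-146/(-147))/(-12 + 2) = -146*(-1/147)/(-10) = (146/147)*(-⅒) = -73/735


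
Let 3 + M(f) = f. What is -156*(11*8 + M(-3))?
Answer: -12792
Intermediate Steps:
M(f) = -3 + f
-156*(11*8 + M(-3)) = -156*(11*8 + (-3 - 3)) = -156*(88 - 6) = -156*82 = -12792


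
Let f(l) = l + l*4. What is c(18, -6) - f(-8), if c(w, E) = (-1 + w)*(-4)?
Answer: -28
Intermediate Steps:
f(l) = 5*l (f(l) = l + 4*l = 5*l)
c(w, E) = 4 - 4*w
c(18, -6) - f(-8) = (4 - 4*18) - 5*(-8) = (4 - 72) - 1*(-40) = -68 + 40 = -28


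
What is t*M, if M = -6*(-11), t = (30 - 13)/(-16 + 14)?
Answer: -561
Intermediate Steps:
t = -17/2 (t = 17/(-2) = 17*(-1/2) = -17/2 ≈ -8.5000)
M = 66
t*M = -17/2*66 = -561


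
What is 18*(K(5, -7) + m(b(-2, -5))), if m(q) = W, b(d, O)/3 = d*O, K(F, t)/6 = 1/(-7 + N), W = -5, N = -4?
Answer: -1098/11 ≈ -99.818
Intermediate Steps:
K(F, t) = -6/11 (K(F, t) = 6/(-7 - 4) = 6/(-11) = 6*(-1/11) = -6/11)
b(d, O) = 3*O*d (b(d, O) = 3*(d*O) = 3*(O*d) = 3*O*d)
m(q) = -5
18*(K(5, -7) + m(b(-2, -5))) = 18*(-6/11 - 5) = 18*(-61/11) = -1098/11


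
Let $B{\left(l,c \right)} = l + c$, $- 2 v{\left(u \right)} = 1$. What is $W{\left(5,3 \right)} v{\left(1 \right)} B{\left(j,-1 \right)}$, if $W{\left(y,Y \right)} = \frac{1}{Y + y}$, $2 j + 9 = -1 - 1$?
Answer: $\frac{13}{32} \approx 0.40625$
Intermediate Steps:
$v{\left(u \right)} = - \frac{1}{2}$ ($v{\left(u \right)} = \left(- \frac{1}{2}\right) 1 = - \frac{1}{2}$)
$j = - \frac{11}{2}$ ($j = - \frac{9}{2} + \frac{-1 - 1}{2} = - \frac{9}{2} + \frac{1}{2} \left(-2\right) = - \frac{9}{2} - 1 = - \frac{11}{2} \approx -5.5$)
$B{\left(l,c \right)} = c + l$
$W{\left(5,3 \right)} v{\left(1 \right)} B{\left(j,-1 \right)} = \frac{1}{3 + 5} \left(- \frac{1}{2}\right) \left(-1 - \frac{11}{2}\right) = \frac{1}{8} \left(- \frac{1}{2}\right) \left(- \frac{13}{2}\right) = \left(- \frac{1}{16}\right) \left(- \frac{13}{2}\right) = \frac{13}{32}$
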